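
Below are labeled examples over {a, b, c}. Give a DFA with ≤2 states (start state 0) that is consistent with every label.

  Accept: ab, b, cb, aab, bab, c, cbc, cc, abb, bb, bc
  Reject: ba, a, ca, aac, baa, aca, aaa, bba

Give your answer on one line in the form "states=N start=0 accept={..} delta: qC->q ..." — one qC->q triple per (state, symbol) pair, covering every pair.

State merging on the prefix tree: take the shortest (then alphabetical) example prefix whose next move is undefined and point that move at state 0, else 1, else 2, ...; a target is out if some Accept/Reject pair would then sit in one state with the same input left (inseparable). If every existing state is out, open a new one.
a: 0a undefined. 0a->0: no, c/aac meet in 0 with "c" left. Open state 1: 0a->1.
b: 0b undefined. 0b->0: ok.
c: 0c undefined. 0c->0: ok.
aa: 1a undefined. 1a->0: no, b/aac meet in 0. 1a->1: ok.
ab: 1b undefined. 1b->0: ok.
ac: 1c undefined. 1c->0: no, ab/aac meet in 0. 1c->1: ok.
All examples now run through 2 states with every (state, symbol) defined. Accept strings end in {0}, Reject strings end in {1}; accept={0}.

states=2 start=0 accept={0} delta: 0a->1 0b->0 0c->0 1a->1 1b->0 1c->1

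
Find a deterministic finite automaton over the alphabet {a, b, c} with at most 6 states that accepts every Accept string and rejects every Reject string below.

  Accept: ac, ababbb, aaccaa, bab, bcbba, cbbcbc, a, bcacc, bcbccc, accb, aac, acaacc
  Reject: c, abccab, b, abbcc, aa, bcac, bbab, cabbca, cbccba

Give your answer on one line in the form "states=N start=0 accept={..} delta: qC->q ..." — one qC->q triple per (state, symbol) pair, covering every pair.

states=6 start=0 accept={1,3} delta: 0a->1 0b->2 0c->0 1a->2 1b->0 1c->3 2a->2 2b->3 2c->3 3a->4 3b->1 3c->5 4a->3 4b->0 4c->2 5a->0 5b->1 5c->1

Fold the examples into a partial DFA from state 0: repeatedly fix the first undefined (state, symbol) met by the shortest-then-alphabetical prefix, trying targets in increasing order and rejecting any under which an Accept and a Reject string meet in one state with the same remainder; add a state when all current targets are rejected. Accepting states are where Accept strings end.
a: 0a undefined. 0a->0: no, ac/c meet in 0 with "c" left. Open state 1: 0a->1.
b: 0b undefined. 0b->0: no, bab/bbab meet in 1 with "b" left. 0b->1: no, a/b meet in 1. Open state 2: 0b->2.
c: 0c undefined. 0c->0: ok.
aa: 1a undefined. 1a->0: no, aaccaa/c meet in 0. 1a->1: no, a/aa meet in 1. 1a->2: ok.
ab: 1b undefined. 1b->0: ok.
ac: 1c undefined. 1c->0: no, ac/c meet in 0. 1c->1: no, accb/c meet in 0. 1c->2: no, ac/b meet in 2. Open state 3: 1c->3.
ba: 2a undefined. 2a->0: no, bab/b meet in 2. 2a->1: no, bab/c meet in 0. 2a->2: ok.
bb: 2b undefined. 2b->0: no, ababbb/c meet in 0. 2b->1: no, ababbb/bbab meet in 1. 2b->2: no, ababbb/b meet in 2. 2b->3: ok.
bc: 2c undefined. 2c->0: no, ac/bcac meet in 3. 2c->1: no, ac/abbcc meet in 3. 2c->2: no, aaccaa/b meet in 2. 2c->3: ok.
aca: 3a undefined. 3a->0: no, bcacc/c meet in 0. 3a->1: no, ac/bcac meet in 3. 3a->2: no, ac/bcac meet in 3. 3a->3: no, ac/cabbca meet in 3. Open state 4: 3a->4.
acc: 3c undefined. 3c->0: no, aaccaa/b meet in 2. 3c->1: no, aaccaa/b meet in 2. 3c->2: no, aaccaa/b meet in 2. 3c->3: no, ac/abbcc meet in 3. 3c->4: no, accb/bbab meet in 4 with "b" left. Open state 5: 3c->5.
bcb: 3b undefined. 3b->0: no, bcbba/b meet in 2. 3b->1: ok.
acaa: 4a undefined. 4a->0: no, acaacc/c meet in 0. 4a->1: no, acaacc/abbcc meet in 5. 4a->2: no, acaacc/abbcc meet in 5. 4a->3: ok.
accb: 5b undefined. 5b->0: no, bcbba/cbccba meet in 1. 5b->1: ok.
bbab: 4b undefined. 4b->0: ok.
bcac: 4c undefined. 4c->0: no, bcacc/c meet in 0. 4c->1: no, bcbba/bcac meet in 1. 4c->2: ok.
aacca: 5a undefined. 5a->0: ok.
acaacc: 5c undefined. 5c->0: no, bcbccc/c meet in 0. 5c->1: ok.
All examples now run through 6 states with every (state, symbol) defined. Accept strings end in {1,3}, Reject strings end in {0,2,4,5}; accept={1,3}.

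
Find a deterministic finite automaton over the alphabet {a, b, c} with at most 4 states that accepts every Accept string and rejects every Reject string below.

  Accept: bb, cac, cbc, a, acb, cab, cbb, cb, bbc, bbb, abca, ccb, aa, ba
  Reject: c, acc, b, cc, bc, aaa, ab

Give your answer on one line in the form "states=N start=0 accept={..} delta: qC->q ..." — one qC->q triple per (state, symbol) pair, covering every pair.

Grow the machine one transition at a time. Run the examples from 0; the earliest place one falls off (shortest prefix, ties alphabetical) gets sent to the lowest-numbered state that keeps every Accept/Reject pair distinguishable — a pair clashes when both reach the same state with identical unread suffix — and to a fresh state only if none does.
a: 0a undefined. 0a->0: no, a/aaa meet in 0. Open state 1: 0a->1.
b: 0b undefined. 0b->0: no, bb/b meet in 0. 0b->1: no, bb/ab meet in 1 with "b" left. Open state 2: 0b->2.
c: 0c undefined. 0c->0: no, cbc/bc meet in 2 with "c" left. 0c->1: no, a/c meet in 1. 0c->2: ok.
aa: 1a undefined. 1a->0: no, a/aaa meet in 1. 1a->1: no, a/aaa meet in 1. 1a->2: no, aa/c meet in 2. Open state 3: 1a->3.
ab: 1b undefined. 1b->0: ok.
ac: 1c undefined. 1c->0: no, acb/c meet in 2. 1c->1: no, a/acc meet in 1. 1c->2: ok.
ba: 2a undefined. 2a->0: no, cac/c meet in 2. 2a->1: no, cac/c meet in 2. 2a->2: no, cac/acc meet in 2 with "c" left. 2a->3: ok.
bb: 2b undefined. 2b->0: no, bb/ab meet in 0. 2b->1: no, cbc/c meet in 2. 2b->2: no, bb/c meet in 2. 2b->3: ok.
bc: 2c undefined. 2c->0: no, ccb/c meet in 2. 2c->1: no, a/acc meet in 1. 2c->2: ok.
aaa: 3a undefined. 3a->0: ok.
bbb: 3b undefined. 3b->0: no, cab/aaa meet in 0. 3b->1: ok.
bbc: 3c undefined. 3c->0: no, cac/aaa meet in 0. 3c->1: ok.
All examples now run through 4 states with every (state, symbol) defined. Accept strings end in {1,3}, Reject strings end in {0,2}; accept={1,3}.

states=4 start=0 accept={1,3} delta: 0a->1 0b->2 0c->2 1a->3 1b->0 1c->2 2a->3 2b->3 2c->2 3a->0 3b->1 3c->1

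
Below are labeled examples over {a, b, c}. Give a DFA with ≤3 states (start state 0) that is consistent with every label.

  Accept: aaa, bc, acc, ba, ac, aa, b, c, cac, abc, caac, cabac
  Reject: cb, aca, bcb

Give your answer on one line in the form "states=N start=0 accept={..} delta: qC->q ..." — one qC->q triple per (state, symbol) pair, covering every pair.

states=3 start=0 accept={0,1} delta: 0a->0 0b->0 0c->1 1a->2 1b->2 1c->0 2a->0 2b->0 2c->0

Fold the examples into a partial DFA from state 0: repeatedly fix the first undefined (state, symbol) met by the shortest-then-alphabetical prefix, trying targets in increasing order and rejecting any under which an Accept and a Reject string meet in one state with the same remainder; add a state when all current targets are rejected. Accepting states are where Accept strings end.
a: 0a undefined. 0a->0: ok.
b: 0b undefined. 0b->0: ok.
c: 0c undefined. 0c->0: no, aaa/cb meet in 0. Open state 1: 0c->1.
ca: 1a undefined. 1a->0: no, aaa/aca meet in 0. 1a->1: no, bc/aca meet in 1. Open state 2: 1a->2.
cb: 1b undefined. 1b->0: no, aaa/cb meet in 0. 1b->1: no, bc/cb meet in 1. 1b->2: ok.
acc: 1c undefined. 1c->0: ok.
caa: 2a undefined. 2a->0: ok.
cab: 2b undefined. 2b->0: ok.
cac: 2c undefined. 2c->0: ok.
All examples now run through 3 states with every (state, symbol) defined. Accept strings end in {0,1}, Reject strings end in {2}; accept={0,1}.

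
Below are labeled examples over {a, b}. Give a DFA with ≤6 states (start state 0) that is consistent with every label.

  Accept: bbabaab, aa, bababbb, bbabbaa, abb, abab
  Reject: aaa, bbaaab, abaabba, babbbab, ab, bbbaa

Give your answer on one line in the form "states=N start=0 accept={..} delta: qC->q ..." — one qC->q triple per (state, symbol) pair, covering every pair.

states=6 start=0 accept={0,3,4} delta: 0a->1 0b->1 1a->0 1b->2 2a->3 2b->3 3a->4 3b->4 4a->5 4b->5 5a->2 5b->5

Fold the examples into a partial DFA from state 0: repeatedly fix the first undefined (state, symbol) met by the shortest-then-alphabetical prefix, trying targets in increasing order and rejecting any under which an Accept and a Reject string meet in one state with the same remainder; add a state when all current targets are rejected. Accepting states are where Accept strings end.
a: 0a undefined. 0a->0: no, aa/aaa meet in 0. Open state 1: 0a->1.
b: 0b undefined. 0b->0: no, aa/bbbaa meet in 1 with "a" left. 0b->1: ok.
aa: 1a undefined. 1a->0: ok.
ab: 1b undefined. 1b->0: no, bbabaab/aaa meet in 1. 1b->1: no, bbabaab/aaa meet in 1. Open state 2: 1b->2.
aba: 2a undefined. 2a->0: no, bbabaab/ab meet in 2. 2a->1: no, bbabaab/aaa meet in 1. 2a->2: no, bababbb/bbaaab meet in 2 with "b" left. Open state 3: 2a->3.
abb: 2b undefined. 2b->0: no, aa/bbbaa meet in 0. 2b->1: no, bababbb/aaa meet in 1. 2b->2: no, bababbb/ab meet in 2. 2b->3: ok.
abaa: 3a undefined. 3a->0: no, bababbb/abaabba meet in 3. 3a->1: no, aa/bbbaa meet in 0. 3a->2: no, bababbb/babbbab meet in 3. 3a->3: no, bababbb/bbbaa meet in 3. Open state 4: 3a->4.
abab: 3b undefined. 3b->0: no, bbabaab/aaa meet in 1. 3b->1: no, bbabaab/ab meet in 2. 3b->2: no, bbabaab/babbbab meet in 4 with "b" left. 3b->3: no, bbabaab/bbaaab meet in 4 with "ab" left. 3b->4: ok.
abaab: 4b undefined. 4b->0: no, aa/abaabba meet in 0. 4b->1: no, bababbb/abaabba meet in 3. 4b->2: no, bbabbaa/abaabba meet in 4. 4b->3: no, bababbb/babbbab meet in 3. 4b->4: no, abab/babbbab meet in 4. Open state 5: 4b->5.
bbaaa: 4a undefined. 4a->0: no, bbabaab/ab meet in 2. 4a->1: no, bbabaab/aaa meet in 1. 4a->2: no, bababbb/bbaaab meet in 3. 4a->3: no, bbabaab/babbbab meet in 5. 4a->4: no, bbabaab/bbaaab meet in 5. 4a->5: ok.
abaabb: 5b undefined. 5b->0: no, aa/bbaaab meet in 0. 5b->1: no, aa/abaabba meet in 0. 5b->2: no, bababbb/abaabba meet in 3. 5b->3: no, bababbb/bbaaab meet in 3. 5b->4: no, abab/bbaaab meet in 4. 5b->5: ok.
bbabaa: 5a undefined. 5a->0: no, bbabaab/aaa meet in 1. 5a->1: no, bbabaab/ab meet in 2. 5a->2: ok.
All examples now run through 6 states with every (state, symbol) defined. Accept strings end in {0,3,4}, Reject strings end in {1,2,5}; accept={0,3,4}.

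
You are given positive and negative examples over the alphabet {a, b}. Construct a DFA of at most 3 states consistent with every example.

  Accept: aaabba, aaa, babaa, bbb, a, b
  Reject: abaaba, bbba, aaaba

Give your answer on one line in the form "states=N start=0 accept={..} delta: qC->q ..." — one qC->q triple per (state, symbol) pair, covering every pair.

states=3 start=0 accept={0,1} delta: 0a->0 0b->1 1a->2 1b->0 2a->0 2b->0

Grow the machine one transition at a time. Run the examples from 0; the earliest place one falls off (shortest prefix, ties alphabetical) gets sent to the lowest-numbered state that keeps every Accept/Reject pair distinguishable — a pair clashes when both reach the same state with identical unread suffix — and to a fresh state only if none does.
a: 0a undefined. 0a->0: ok.
b: 0b undefined. 0b->0: no, aaabba/abaaba meet in 0. Open state 1: 0b->1.
ba: 1a undefined. 1a->0: no, aaa/abaaba meet in 0. 1a->1: no, aaabba/abaaba meet in 1 with "ba" left. Open state 2: 1a->2.
bb: 1b undefined. 1b->0: ok.
bab: 2b undefined. 2b->0: ok.
abaa: 2a undefined. 2a->0: ok.
All examples now run through 3 states with every (state, symbol) defined. Accept strings end in {0,1}, Reject strings end in {2}; accept={0,1}.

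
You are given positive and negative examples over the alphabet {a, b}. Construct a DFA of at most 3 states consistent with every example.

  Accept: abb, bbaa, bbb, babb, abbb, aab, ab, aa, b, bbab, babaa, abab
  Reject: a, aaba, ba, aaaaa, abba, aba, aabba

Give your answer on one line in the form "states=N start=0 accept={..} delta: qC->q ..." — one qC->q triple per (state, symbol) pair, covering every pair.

Grow the machine one transition at a time. Run the examples from 0; the earliest place one falls off (shortest prefix, ties alphabetical) gets sent to the lowest-numbered state that keeps every Accept/Reject pair distinguishable — a pair clashes when both reach the same state with identical unread suffix — and to a fresh state only if none does.
a: 0a undefined. 0a->0: no, aa/a meet in 0. Open state 1: 0a->1.
b: 0b undefined. 0b->0: ok.
aa: 1a undefined. 1a->0: ok.
ab: 1b undefined. 1b->0: ok.
All examples now run through 2 states with every (state, symbol) defined. Accept strings end in {0}, Reject strings end in {1}; accept={0}.

states=2 start=0 accept={0} delta: 0a->1 0b->0 1a->0 1b->0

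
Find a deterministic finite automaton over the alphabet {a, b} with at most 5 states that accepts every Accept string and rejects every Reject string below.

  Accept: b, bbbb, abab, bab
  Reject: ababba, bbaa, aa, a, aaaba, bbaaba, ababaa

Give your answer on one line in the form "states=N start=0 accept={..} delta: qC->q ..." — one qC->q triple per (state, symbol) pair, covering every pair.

Grow the machine one transition at a time. Run the examples from 0; the earliest place one falls off (shortest prefix, ties alphabetical) gets sent to the lowest-numbered state that keeps every Accept/Reject pair distinguishable — a pair clashes when both reach the same state with identical unread suffix — and to a fresh state only if none does.
a: 0a undefined. 0a->0: ok.
b: 0b undefined. 0b->0: no, b/ababba meet in 0. Open state 1: 0b->1.
ba: 1a undefined. 1a->0: ok.
bb: 1b undefined. 1b->0: no, bbbb/ababba meet in 0. 1b->1: ok.
All examples now run through 2 states with every (state, symbol) defined. Accept strings end in {1}, Reject strings end in {0}; accept={1}.

states=2 start=0 accept={1} delta: 0a->0 0b->1 1a->0 1b->1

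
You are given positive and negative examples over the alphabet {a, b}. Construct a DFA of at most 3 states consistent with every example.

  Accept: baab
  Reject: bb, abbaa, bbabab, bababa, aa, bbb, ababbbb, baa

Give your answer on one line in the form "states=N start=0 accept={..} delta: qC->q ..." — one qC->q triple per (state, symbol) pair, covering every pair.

states=3 start=0 accept={1} delta: 0a->0 0b->1 1a->0 1b->2 2a->1 2b->2

Grow the machine one transition at a time. Run the examples from 0; the earliest place one falls off (shortest prefix, ties alphabetical) gets sent to the lowest-numbered state that keeps every Accept/Reject pair distinguishable — a pair clashes when both reach the same state with identical unread suffix — and to a fresh state only if none does.
a: 0a undefined. 0a->0: ok.
b: 0b undefined. 0b->0: no, baab/bb meet in 0. Open state 1: 0b->1.
ba: 1a undefined. 1a->0: ok.
bb: 1b undefined. 1b->0: no, baab/bbabab meet in 1. 1b->1: no, baab/bb meet in 1. Open state 2: 1b->2.
bba: 2a undefined. 2a->0: no, baab/bbabab meet in 1. 2a->1: ok.
bbb: 2b undefined. 2b->0: no, baab/ababbbb meet in 1. 2b->1: no, baab/bbb meet in 1. 2b->2: ok.
All examples now run through 3 states with every (state, symbol) defined. Accept strings end in {1}, Reject strings end in {0,2}; accept={1}.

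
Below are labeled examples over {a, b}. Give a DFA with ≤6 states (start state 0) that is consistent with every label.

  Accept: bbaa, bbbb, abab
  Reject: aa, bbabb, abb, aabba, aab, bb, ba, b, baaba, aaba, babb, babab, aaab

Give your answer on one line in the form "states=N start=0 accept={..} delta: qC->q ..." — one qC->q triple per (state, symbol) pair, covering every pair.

Fold the examples into a partial DFA from state 0: repeatedly fix the first undefined (state, symbol) met by the shortest-then-alphabetical prefix, trying targets in increasing order and rejecting any under which an Accept and a Reject string meet in one state with the same remainder; add a state when all current targets are rejected. Accepting states are where Accept strings end.
a: 0a undefined. 0a->0: ok.
b: 0b undefined. 0b->0: no, bbaa/aa meet in 0. Open state 1: 0b->1.
ba: 1a undefined. 1a->0: no, abab/aab meet in 1. 1a->1: no, abab/abb meet in 1 with "b" left. Open state 2: 1a->2.
bb: 1b undefined. 1b->0: no, bbaa/aa meet in 0. 1b->1: no, bbbb/abb meet in 1. 1b->2: no, bbbb/babb meet in 2 with "bb" left. Open state 3: 1b->3.
baa: 2a undefined. 2a->0: ok.
bab: 2b undefined. 2b->0: no, abab/aa meet in 0. 2b->1: no, abab/aab meet in 1. 2b->2: no, abab/ba meet in 2. 2b->3: no, abab/abb meet in 3. Open state 4: 2b->4.
bba: 3a undefined. 3a->0: no, bbaa/aa meet in 0. 3a->1: no, bbaa/ba meet in 2. 3a->2: no, bbaa/aa meet in 0. 3a->3: no, bbaa/abb meet in 3. 3a->4: no, abab/aabba meet in 4. Open state 5: 3a->5.
bbb: 3b undefined. 3b->0: no, bbbb/aab meet in 1. 3b->1: no, bbbb/abb meet in 3. 3b->2: ok.
baba: 4a undefined. 4a->0: ok.
babb: 4b undefined. 4b->0: ok.
bbaa: 5a undefined. 5a->0: no, bbaa/aa meet in 0. 5a->1: no, bbaa/aab meet in 1. 5a->2: no, bbaa/ba meet in 2. 5a->3: no, bbaa/abb meet in 3. 5a->4: ok.
bbab: 5b undefined. 5b->0: ok.
All examples now run through 6 states with every (state, symbol) defined. Accept strings end in {4}, Reject strings end in {0,1,2,3,5}; accept={4}.

states=6 start=0 accept={4} delta: 0a->0 0b->1 1a->2 1b->3 2a->0 2b->4 3a->5 3b->2 4a->0 4b->0 5a->4 5b->0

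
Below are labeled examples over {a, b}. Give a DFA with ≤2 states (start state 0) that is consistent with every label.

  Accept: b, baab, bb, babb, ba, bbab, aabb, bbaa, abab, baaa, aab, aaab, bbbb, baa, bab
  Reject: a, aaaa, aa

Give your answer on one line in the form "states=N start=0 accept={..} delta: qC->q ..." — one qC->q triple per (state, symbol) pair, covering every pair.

states=2 start=0 accept={1} delta: 0a->0 0b->1 1a->1 1b->1

Fold the examples into a partial DFA from state 0: repeatedly fix the first undefined (state, symbol) met by the shortest-then-alphabetical prefix, trying targets in increasing order and rejecting any under which an Accept and a Reject string meet in one state with the same remainder; add a state when all current targets are rejected. Accepting states are where Accept strings end.
a: 0a undefined. 0a->0: ok.
b: 0b undefined. 0b->0: no, b/a meet in 0. Open state 1: 0b->1.
ba: 1a undefined. 1a->0: no, ba/a meet in 0. 1a->1: ok.
bb: 1b undefined. 1b->0: no, baab/a meet in 0. 1b->1: ok.
All examples now run through 2 states with every (state, symbol) defined. Accept strings end in {1}, Reject strings end in {0}; accept={1}.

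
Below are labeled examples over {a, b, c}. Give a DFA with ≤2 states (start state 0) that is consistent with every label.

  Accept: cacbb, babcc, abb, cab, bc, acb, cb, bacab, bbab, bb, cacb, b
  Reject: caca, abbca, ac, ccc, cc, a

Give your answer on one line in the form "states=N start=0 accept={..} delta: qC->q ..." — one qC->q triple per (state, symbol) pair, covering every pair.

states=2 start=0 accept={1} delta: 0a->0 0b->1 0c->0 1a->0 1b->1 1c->1

Grow the machine one transition at a time. Run the examples from 0; the earliest place one falls off (shortest prefix, ties alphabetical) gets sent to the lowest-numbered state that keeps every Accept/Reject pair distinguishable — a pair clashes when both reach the same state with identical unread suffix — and to a fresh state only if none does.
a: 0a undefined. 0a->0: ok.
b: 0b undefined. 0b->0: no, babcc/cc meet in 0 with "cc" left. Open state 1: 0b->1.
c: 0c undefined. 0c->0: ok.
ba: 1a undefined. 1a->0: ok.
bb: 1b undefined. 1b->0: no, cacbb/caca meet in 0. 1b->1: ok.
bc: 1c undefined. 1c->0: no, babcc/caca meet in 0. 1c->1: ok.
All examples now run through 2 states with every (state, symbol) defined. Accept strings end in {1}, Reject strings end in {0}; accept={1}.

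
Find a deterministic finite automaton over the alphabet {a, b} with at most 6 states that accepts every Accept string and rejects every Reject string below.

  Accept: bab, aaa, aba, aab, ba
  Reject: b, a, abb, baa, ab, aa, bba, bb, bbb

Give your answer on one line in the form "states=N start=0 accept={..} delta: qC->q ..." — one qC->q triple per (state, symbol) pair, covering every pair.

states=5 start=0 accept={4} delta: 0a->1 0b->2 1a->3 1b->2 2a->4 2b->0 3a->4 3b->4 4a->0 4b->4

Fold the examples into a partial DFA from state 0: repeatedly fix the first undefined (state, symbol) met by the shortest-then-alphabetical prefix, trying targets in increasing order and rejecting any under which an Accept and a Reject string meet in one state with the same remainder; add a state when all current targets are rejected. Accepting states are where Accept strings end.
a: 0a undefined. 0a->0: no, aaa/a meet in 0. Open state 1: 0a->1.
b: 0b undefined. 0b->0: no, bab/ab meet in 1 with "b" left. 0b->1: no, aaa/baa meet in 1 with "aa" left. Open state 2: 0b->2.
aa: 1a undefined. 1a->0: no, aaa/a meet in 1. 1a->1: no, aaa/a meet in 1. 1a->2: no, aab/bb meet in 2 with "b" left. Open state 3: 1a->3.
ab: 1b undefined. 1b->0: no, aba/a meet in 1. 1b->1: no, aba/aa meet in 3. 1b->2: ok.
ba: 2a undefined. 2a->0: no, bab/b meet in 2. 2a->1: no, bab/b meet in 2. 2a->2: no, bab/abb meet in 2 with "b" left. 2a->3: no, aaa/baa meet in 3 with "a" left. Open state 4: 2a->4.
bb: 2b undefined. 2b->0: ok.
aaa: 3a undefined. 3a->0: no, aaa/abb meet in 0. 3a->1: no, aaa/a meet in 1. 3a->2: no, aaa/b meet in 2. 3a->3: no, aaa/aa meet in 3. 3a->4: ok.
aab: 3b undefined. 3b->0: no, aab/abb meet in 0. 3b->1: no, aab/a meet in 1. 3b->2: no, aab/b meet in 2. 3b->3: no, aab/aa meet in 3. 3b->4: ok.
baa: 4a undefined. 4a->0: ok.
bab: 4b undefined. 4b->0: no, bab/abb meet in 0. 4b->1: no, bab/a meet in 1. 4b->2: no, bab/b meet in 2. 4b->3: no, bab/aa meet in 3. 4b->4: ok.
All examples now run through 5 states with every (state, symbol) defined. Accept strings end in {4}, Reject strings end in {0,1,2,3}; accept={4}.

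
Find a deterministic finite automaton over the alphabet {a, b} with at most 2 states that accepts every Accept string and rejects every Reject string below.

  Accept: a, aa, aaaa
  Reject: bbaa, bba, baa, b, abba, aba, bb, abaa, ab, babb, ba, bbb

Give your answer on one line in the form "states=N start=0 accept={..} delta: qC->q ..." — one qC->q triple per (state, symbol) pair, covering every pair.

Grow the machine one transition at a time. Run the examples from 0; the earliest place one falls off (shortest prefix, ties alphabetical) gets sent to the lowest-numbered state that keeps every Accept/Reject pair distinguishable — a pair clashes when both reach the same state with identical unread suffix — and to a fresh state only if none does.
a: 0a undefined. 0a->0: ok.
b: 0b undefined. 0b->0: no, a/bbaa meet in 0. Open state 1: 0b->1.
ba: 1a undefined. 1a->0: no, a/baa meet in 0. 1a->1: ok.
bb: 1b undefined. 1b->0: no, a/bbaa meet in 0. 1b->1: ok.
All examples now run through 2 states with every (state, symbol) defined. Accept strings end in {0}, Reject strings end in {1}; accept={0}.

states=2 start=0 accept={0} delta: 0a->0 0b->1 1a->1 1b->1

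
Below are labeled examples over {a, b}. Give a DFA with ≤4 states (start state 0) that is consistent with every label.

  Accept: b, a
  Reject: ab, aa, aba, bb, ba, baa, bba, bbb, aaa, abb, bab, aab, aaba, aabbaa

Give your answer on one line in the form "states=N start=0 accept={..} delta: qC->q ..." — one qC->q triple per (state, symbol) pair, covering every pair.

State merging on the prefix tree: take the shortest (then alphabetical) example prefix whose next move is undefined and point that move at state 0, else 1, else 2, ...; a target is out if some Accept/Reject pair would then sit in one state with the same input left (inseparable). If every existing state is out, open a new one.
a: 0a undefined. 0a->0: no, b/ab meet in 0 with "b" left. Open state 1: 0a->1.
b: 0b undefined. 0b->0: no, b/bb meet in 0. 0b->1: ok.
aa: 1a undefined. 1a->0: no, b/baa meet in 1. 1a->1: no, b/aa meet in 1. Open state 2: 1a->2.
ab: 1b undefined. 1b->0: no, b/aba meet in 1. 1b->1: no, b/ab meet in 1. 1b->2: ok.
aaa: 2a undefined. 2a->0: ok.
aab: 2b undefined. 2b->0: no, b/aaba meet in 1. 2b->1: no, b/bbb meet in 1. 2b->2: no, b/aabbaa meet in 1. Open state 3: 2b->3.
aaba: 3a undefined. 3a->0: ok.
aabb: 3b undefined. 3b->0: ok.
All examples now run through 4 states with every (state, symbol) defined. Accept strings end in {1}, Reject strings end in {0,2,3}; accept={1}.

states=4 start=0 accept={1} delta: 0a->1 0b->1 1a->2 1b->2 2a->0 2b->3 3a->0 3b->0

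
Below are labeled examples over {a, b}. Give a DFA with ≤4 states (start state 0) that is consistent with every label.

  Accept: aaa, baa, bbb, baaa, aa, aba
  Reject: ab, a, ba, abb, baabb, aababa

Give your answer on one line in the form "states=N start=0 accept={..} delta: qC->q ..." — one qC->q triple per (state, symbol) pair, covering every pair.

states=4 start=0 accept={0,2} delta: 0a->1 0b->0 1a->2 1b->1 2a->0 2b->3 3a->0 3b->1

Fold the examples into a partial DFA from state 0: repeatedly fix the first undefined (state, symbol) met by the shortest-then-alphabetical prefix, trying targets in increasing order and rejecting any under which an Accept and a Reject string meet in one state with the same remainder; add a state when all current targets are rejected. Accepting states are where Accept strings end.
a: 0a undefined. 0a->0: no, aaa/a meet in 0. Open state 1: 0a->1.
b: 0b undefined. 0b->0: ok.
aa: 1a undefined. 1a->0: no, aaa/a meet in 1. 1a->1: no, aaa/a meet in 1. Open state 2: 1a->2.
ab: 1b undefined. 1b->0: no, bbb/ab meet in 0. 1b->1: ok.
aaa: 2a undefined. 2a->0: ok.
aab: 2b undefined. 2b->0: no, aaa/baabb meet in 0. 2b->1: no, baa/aababa meet in 2. 2b->2: no, baa/baabb meet in 2. Open state 3: 2b->3.
aaba: 3a undefined. 3a->0: ok.
baabb: 3b undefined. 3b->0: no, aaa/baabb meet in 0. 3b->1: ok.
All examples now run through 4 states with every (state, symbol) defined. Accept strings end in {0,2}, Reject strings end in {1}; accept={0,2}.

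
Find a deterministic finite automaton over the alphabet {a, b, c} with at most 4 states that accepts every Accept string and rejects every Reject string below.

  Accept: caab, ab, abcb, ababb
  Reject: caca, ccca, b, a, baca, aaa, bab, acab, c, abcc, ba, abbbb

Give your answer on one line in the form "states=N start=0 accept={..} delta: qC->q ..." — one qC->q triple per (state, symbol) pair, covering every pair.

states=3 start=0 accept={2} delta: 0a->1 0b->1 0c->1 1a->0 1b->2 1c->1 2a->0 2b->1 2c->1

State merging on the prefix tree: take the shortest (then alphabetical) example prefix whose next move is undefined and point that move at state 0, else 1, else 2, ...; a target is out if some Accept/Reject pair would then sit in one state with the same input left (inseparable). If every existing state is out, open a new one.
a: 0a undefined. 0a->0: no, ab/b meet in 0 with "b" left. Open state 1: 0a->1.
b: 0b undefined. 0b->0: no, ab/bab meet in 1 with "b" left. 0b->1: ok.
c: 0c undefined. 0c->0: no, caab/bab meet in 1 with "ab" left. 0c->1: ok.
aa: 1a undefined. 1a->0: ok.
ab: 1b undefined. 1b->0: no, caab/caca meet in 0. 1b->1: no, caab/b meet in 1. Open state 2: 1b->2.
ac: 1c undefined. 1c->0: no, caab/acab meet in 2. 1c->1: ok.
aba: 2a undefined. 2a->0: ok.
abb: 2b undefined. 2b->0: no, caab/abbbb meet in 2. 2b->1: ok.
abc: 2c undefined. 2c->0: no, abcb/b meet in 1. 2c->1: ok.
All examples now run through 3 states with every (state, symbol) defined. Accept strings end in {2}, Reject strings end in {0,1}; accept={2}.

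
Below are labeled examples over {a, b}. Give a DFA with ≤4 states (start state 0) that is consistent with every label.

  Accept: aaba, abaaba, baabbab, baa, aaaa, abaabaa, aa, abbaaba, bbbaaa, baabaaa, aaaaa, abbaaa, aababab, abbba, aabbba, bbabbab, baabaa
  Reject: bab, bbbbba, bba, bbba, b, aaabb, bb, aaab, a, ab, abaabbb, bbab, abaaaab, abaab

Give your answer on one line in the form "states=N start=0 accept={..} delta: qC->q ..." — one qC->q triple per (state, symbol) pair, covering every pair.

states=4 start=0 accept={2,3} delta: 0a->1 0b->0 1a->2 1b->1 2a->3 2b->3 3a->2 3b->1

Fold the examples into a partial DFA from state 0: repeatedly fix the first undefined (state, symbol) met by the shortest-then-alphabetical prefix, trying targets in increasing order and rejecting any under which an Accept and a Reject string meet in one state with the same remainder; add a state when all current targets are rejected. Accepting states are where Accept strings end.
a: 0a undefined. 0a->0: no, aaaa/a meet in 0. Open state 1: 0a->1.
b: 0b undefined. 0b->0: ok.
aa: 1a undefined. 1a->0: no, aaba/bbbbba meet in 1. 1a->1: no, baa/bbbbba meet in 1. Open state 2: 1a->2.
ab: 1b undefined. 1b->0: no, abbba/bbbbba meet in 1. 1b->1: ok.
aaa: 2a undefined. 2a->0: no, abaaba/bab meet in 1. 2a->1: no, abaabaa/bab meet in 1. 2a->2: no, bbabbab/aaab meet in 2 with "b" left. Open state 3: 2a->3.
aab: 2b undefined. 2b->0: no, aaba/bab meet in 1. 2b->1: no, baabbab/bab meet in 1. 2b->2: no, baabbab/aaab meet in 3 with "b" left. 2b->3: ok.
aaaa: 3a undefined. 3a->0: no, aaba/b meet in 0. 3a->1: no, aaba/bab meet in 1. 3a->2: ok.
aaab: 3b undefined. 3b->0: no, abaaba/bab meet in 1. 3b->1: ok.
All examples now run through 4 states with every (state, symbol) defined. Accept strings end in {2,3}, Reject strings end in {0,1}; accept={2,3}.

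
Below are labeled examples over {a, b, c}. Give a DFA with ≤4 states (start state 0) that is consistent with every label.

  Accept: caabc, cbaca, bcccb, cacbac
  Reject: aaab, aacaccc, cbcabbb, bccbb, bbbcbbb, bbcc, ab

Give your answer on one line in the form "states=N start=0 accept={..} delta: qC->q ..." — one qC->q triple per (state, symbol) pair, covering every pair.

State merging on the prefix tree: take the shortest (then alphabetical) example prefix whose next move is undefined and point that move at state 0, else 1, else 2, ...; a target is out if some Accept/Reject pair would then sit in one state with the same input left (inseparable). If every existing state is out, open a new one.
a: 0a undefined. 0a->0: ok.
b: 0b undefined. 0b->0: ok.
c: 0c undefined. 0c->0: no, caabc/aaab meet in 0. Open state 1: 0c->1.
ca: 1a undefined. 1a->0: ok.
cb: 1b undefined. 1b->0: no, cbaca/aaab meet in 0. 1b->1: no, caabc/bbbcbbb meet in 1. Open state 2: 1b->2.
bcc: 1c undefined. 1c->0: no, caabc/aacaccc meet in 1. 1c->1: no, caabc/aacaccc meet in 1. 1c->2: ok.
cba: 2a undefined. 2a->0: no, cbaca/aaab meet in 0. 2a->1: no, cacbac/bbcc meet in 2. 2a->2: no, cacbac/aacaccc meet in 2 with "c" left. Open state 3: 2a->3.
cbc: 2c undefined. 2c->0: no, bcccb/aaab meet in 0. 2c->1: no, caabc/aacaccc meet in 1. 2c->2: ok.
bccb: 2b undefined. 2b->0: no, bcccb/aaab meet in 0. 2b->1: ok.
cbac: 3c undefined. 3c->0: no, cbaca/aaab meet in 0. 3c->1: no, cbaca/aaab meet in 0. 3c->2: no, cacbac/aacaccc meet in 2. 3c->3: ok.
cbaca: 3a undefined. 3a->0: no, cbaca/aaab meet in 0. 3a->1: ok.
cbcab: 3b undefined. 3b->0: ok.
All examples now run through 4 states with every (state, symbol) defined. Accept strings end in {1,3}, Reject strings end in {0,2}; accept={1,3}.

states=4 start=0 accept={1,3} delta: 0a->0 0b->0 0c->1 1a->0 1b->2 1c->2 2a->3 2b->1 2c->2 3a->1 3b->0 3c->3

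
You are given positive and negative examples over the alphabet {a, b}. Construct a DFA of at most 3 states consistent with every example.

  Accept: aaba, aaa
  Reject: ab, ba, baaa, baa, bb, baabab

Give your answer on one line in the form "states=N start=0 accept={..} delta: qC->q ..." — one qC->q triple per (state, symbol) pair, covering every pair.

Fold the examples into a partial DFA from state 0: repeatedly fix the first undefined (state, symbol) met by the shortest-then-alphabetical prefix, trying targets in increasing order and rejecting any under which an Accept and a Reject string meet in one state with the same remainder; add a state when all current targets are rejected. Accepting states are where Accept strings end.
a: 0a undefined. 0a->0: no, aaba/ba meet in 0 with "ba" left. Open state 1: 0a->1.
b: 0b undefined. 0b->0: no, aaa/baaa meet in 1 with "aa" left. 0b->1: no, aaa/baa meet in 1 with "aa" left. Open state 2: 0b->2.
aa: 1a undefined. 1a->0: no, aaba/ba meet in 2 with "a" left. 1a->1: ok.
ab: 1b undefined. 1b->0: ok.
ba: 2a undefined. 2a->0: no, aaba/baaa meet in 1. 2a->1: no, aaba/ba meet in 1. 2a->2: ok.
bb: 2b undefined. 2b->0: ok.
All examples now run through 3 states with every (state, symbol) defined. Accept strings end in {1}, Reject strings end in {0,2}; accept={1}.

states=3 start=0 accept={1} delta: 0a->1 0b->2 1a->1 1b->0 2a->2 2b->0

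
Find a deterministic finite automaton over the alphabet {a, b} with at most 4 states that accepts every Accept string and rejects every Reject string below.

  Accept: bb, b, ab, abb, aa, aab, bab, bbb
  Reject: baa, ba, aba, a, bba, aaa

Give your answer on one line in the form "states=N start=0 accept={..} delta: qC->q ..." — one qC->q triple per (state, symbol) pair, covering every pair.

states=4 start=0 accept={0,2} delta: 0a->1 0b->2 1a->0 1b->0 2a->3 2b->0 3a->1 3b->0

Grow the machine one transition at a time. Run the examples from 0; the earliest place one falls off (shortest prefix, ties alphabetical) gets sent to the lowest-numbered state that keeps every Accept/Reject pair distinguishable — a pair clashes when both reach the same state with identical unread suffix — and to a fresh state only if none does.
a: 0a undefined. 0a->0: no, aa/a meet in 0. Open state 1: 0a->1.
b: 0b undefined. 0b->0: no, aa/baa meet in 1 with "a" left. 0b->1: no, b/a meet in 1. Open state 2: 0b->2.
aa: 1a undefined. 1a->0: ok.
ab: 1b undefined. 1b->0: ok.
ba: 2a undefined. 2a->0: no, ab/ba meet in 0. 2a->1: no, ab/baa meet in 0. 2a->2: no, b/baa meet in 2. Open state 3: 2a->3.
bb: 2b undefined. 2b->0: ok.
baa: 3a undefined. 3a->0: no, bb/baa meet in 0. 3a->1: ok.
bab: 3b undefined. 3b->0: ok.
All examples now run through 4 states with every (state, symbol) defined. Accept strings end in {0,2}, Reject strings end in {1,3}; accept={0,2}.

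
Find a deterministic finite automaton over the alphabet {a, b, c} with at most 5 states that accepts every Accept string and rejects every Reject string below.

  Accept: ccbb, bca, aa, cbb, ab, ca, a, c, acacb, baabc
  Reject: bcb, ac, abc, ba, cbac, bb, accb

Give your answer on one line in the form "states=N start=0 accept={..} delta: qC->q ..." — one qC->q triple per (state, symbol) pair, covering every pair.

State merging on the prefix tree: take the shortest (then alphabetical) example prefix whose next move is undefined and point that move at state 0, else 1, else 2, ...; a target is out if some Accept/Reject pair would then sit in one state with the same input left (inseparable). If every existing state is out, open a new one.
a: 0a undefined. 0a->0: no, c/ac meet in 0 with "c" left. Open state 1: 0a->1.
b: 0b undefined. 0b->0: no, a/ba meet in 1. 0b->1: no, aa/ba meet in 1 with "a" left. Open state 2: 0b->2.
c: 0c undefined. 0c->0: no, ccbb/bb meet in 2 with "b" left. 0c->1: ok.
aa: 1a undefined. 1a->0: ok.
ab: 1b undefined. 1b->0: no, a/abc meet in 1. 1b->1: no, cbb/cbac meet in 1. 1b->2: no, cbb/bb meet in 2 with "b" left. Open state 3: 1b->3.
ac: 1c undefined. 1c->0: no, ccbb/bb meet in 2 with "b" left. 1c->1: no, ab/accb meet in 3. 1c->2: ok.
ba: 2a undefined. 2a->0: no, aa/ba meet in 0. 2a->1: no, a/ba meet in 1. 2a->2: no, acacb/bcb meet in 2 with "cb" left. 2a->3: no, ab/ba meet in 3. Open state 4: 2a->4.
bb: 2b undefined. 2b->0: no, ccbb/ac meet in 2. 2b->1: no, a/bb meet in 1. 2b->2: no, ccbb/ac meet in 2. 2b->3: no, ab/bb meet in 3. 2b->4: ok.
bc: 2c undefined. 2c->0: ok.
abc: 3c undefined. 3c->0: no, aa/abc meet in 0. 3c->1: no, bca/abc meet in 1. 3c->2: ok.
baa: 4a undefined. 4a->0: ok.
cba: 3a undefined. 3a->0: no, bca/cbac meet in 1. 3a->1: ok.
cbb: 3b undefined. 3b->0: ok.
acac: 4c undefined. 4c->0: no, acacb/bcb meet in 2. 4c->1: ok.
ccbb: 4b undefined. 4b->0: ok.
All examples now run through 5 states with every (state, symbol) defined. Accept strings end in {0,1,3}, Reject strings end in {2,4}; accept={0,1,3}.

states=5 start=0 accept={0,1,3} delta: 0a->1 0b->2 0c->1 1a->0 1b->3 1c->2 2a->4 2b->4 2c->0 3a->1 3b->0 3c->2 4a->0 4b->0 4c->1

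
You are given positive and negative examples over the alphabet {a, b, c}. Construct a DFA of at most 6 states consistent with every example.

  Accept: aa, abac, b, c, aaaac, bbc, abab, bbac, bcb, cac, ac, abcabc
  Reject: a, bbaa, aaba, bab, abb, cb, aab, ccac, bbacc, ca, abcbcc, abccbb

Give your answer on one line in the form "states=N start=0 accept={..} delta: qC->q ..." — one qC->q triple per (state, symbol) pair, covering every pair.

states=6 start=0 accept={0,2,4} delta: 0a->1 0b->2 0c->2 1a->2 1b->3 1c->0 2a->1 2b->3 2c->4 3a->5 3b->1 3c->0 4a->4 4b->0 4c->1 5a->1 5b->0 5c->4

Fold the examples into a partial DFA from state 0: repeatedly fix the first undefined (state, symbol) met by the shortest-then-alphabetical prefix, trying targets in increasing order and rejecting any under which an Accept and a Reject string meet in one state with the same remainder; add a state when all current targets are rejected. Accepting states are where Accept strings end.
a: 0a undefined. 0a->0: no, aa/a meet in 0. Open state 1: 0a->1.
b: 0b undefined. 0b->0: no, aa/bbaa meet in 1 with "a" left. 0b->1: no, b/a meet in 1. Open state 2: 0b->2.
c: 0c undefined. 0c->0: no, b/cb meet in 2. 0c->1: no, aa/ca meet in 1 with "a" left. 0c->2: ok.
aa: 1a undefined. 1a->0: no, b/aab meet in 2. 1a->1: no, aa/a meet in 1. 1a->2: ok.
ab: 1b undefined. 1b->0: no, aa/abb meet in 2. 1b->1: no, abab/cb meet in 2 with "b" left. 1b->2: no, abab/bab meet in 2 with "ab" left. Open state 3: 1b->3.
ac: 1c undefined. 1c->0: ok.
ba: 2a undefined. 2a->0: no, aa/bab meet in 2. 2a->1: ok.
bb: 2b undefined. 2b->0: no, aa/bbaa meet in 2. 2b->1: no, aa/aaba meet in 2. 2b->2: no, aa/bbaa meet in 2. 2b->3: ok.
bc: 2c undefined. 2c->0: no, aaaac/ccac meet in 0. 2c->1: no, aaaac/a meet in 1. 2c->2: no, bcb/bab meet in 3. 2c->3: no, abac/ccac meet in 3 with "ac" left. Open state 4: 2c->4.
aba: 3a undefined. 3a->0: no, aaaac/bbacc meet in 4. 3a->1: no, aa/bbaa meet in 2. 3a->2: no, aa/aaba meet in 2. 3a->3: no, abab/abb meet in 3 with "b" left. 3a->4: no, aaaac/aaba meet in 4. Open state 5: 3a->5.
abb: 3b undefined. 3b->0: no, cac/abb meet in 0. 3b->1: ok.
abc: 3c undefined. 3c->0: ok.
bcb: 4b undefined. 4b->0: ok.
cca: 4a undefined. 4a->0: no, aa/ccac meet in 2. 4a->1: no, bbc/ccac meet in 0. 4a->2: no, aaaac/ccac meet in 4. 4a->3: no, bbc/ccac meet in 0. 4a->4: ok.
abab: 5b undefined. 5b->0: ok.
abac: 5c undefined. 5c->0: no, aa/bbacc meet in 2. 5c->1: no, abac/a meet in 1. 5c->2: no, aaaac/bbacc meet in 4. 5c->3: no, abac/bab meet in 3. 5c->4: ok.
bbaa: 5a undefined. 5a->0: no, bbc/bbaa meet in 0. 5a->1: ok.
ccac: 4c undefined. 4c->0: no, bbc/ccac meet in 0. 4c->1: ok.
All examples now run through 6 states with every (state, symbol) defined. Accept strings end in {0,2,4}, Reject strings end in {1,3,5}; accept={0,2,4}.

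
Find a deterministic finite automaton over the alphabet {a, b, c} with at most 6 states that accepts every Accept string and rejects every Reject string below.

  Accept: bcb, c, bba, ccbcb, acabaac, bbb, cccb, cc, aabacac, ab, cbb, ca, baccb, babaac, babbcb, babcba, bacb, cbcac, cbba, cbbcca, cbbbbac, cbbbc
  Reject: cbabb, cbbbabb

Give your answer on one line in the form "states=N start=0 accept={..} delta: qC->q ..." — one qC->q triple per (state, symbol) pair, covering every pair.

Grow the machine one transition at a time. Run the examples from 0; the earliest place one falls off (shortest prefix, ties alphabetical) gets sent to the lowest-numbered state that keeps every Accept/Reject pair distinguishable — a pair clashes when both reach the same state with identical unread suffix — and to a fresh state only if none does.
a: 0a undefined. 0a->0: ok.
b: 0b undefined. 0b->0: ok.
c: 0c undefined. 0c->0: no, bcb/cbabb meet in 0. Open state 1: 0c->1.
ca: 1a undefined. 1a->0: ok.
cb: 1b undefined. 1b->0: no, bcb/cbabb meet in 0. 1b->1: no, bba/cbabb meet in 0. Open state 2: 1b->2.
cc: 1c undefined. 1c->0: ok.
cba: 2a undefined. 2a->0: no, bba/cbabb meet in 0. 2a->1: no, cbb/cbabb meet in 2 with "b" left. 2a->2: ok.
cbb: 2b undefined. 2b->0: no, bba/cbabb meet in 0. 2b->1: no, bcb/cbabb meet in 2. 2b->2: no, bcb/cbabb meet in 2. Open state 3: 2b->3.
cbc: 2c undefined. 2c->0: ok.
cbba: 3a undefined. 3a->0: ok.
cbbb: 3b undefined. 3b->0: no, bba/cbabb meet in 0. 3b->1: no, c/cbabb meet in 1. 3b->2: no, bcb/cbabb meet in 2. 3b->3: no, bba/cbbbabb meet in 0. Open state 4: 3b->4.
cbbc: 3c undefined. 3c->0: ok.
cbbba: 4a undefined. 4a->0: no, bba/cbbbabb meet in 0. 4a->1: no, cbb/cbbbabb meet in 3. 4a->2: ok.
cbbbb: 4b undefined. 4b->0: ok.
cbbbc: 4c undefined. 4c->0: ok.
All examples now run through 5 states with every (state, symbol) defined. Accept strings end in {0,1,2,3}, Reject strings end in {4}; accept={0,1,2,3}.

states=5 start=0 accept={0,1,2,3} delta: 0a->0 0b->0 0c->1 1a->0 1b->2 1c->0 2a->2 2b->3 2c->0 3a->0 3b->4 3c->0 4a->2 4b->0 4c->0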